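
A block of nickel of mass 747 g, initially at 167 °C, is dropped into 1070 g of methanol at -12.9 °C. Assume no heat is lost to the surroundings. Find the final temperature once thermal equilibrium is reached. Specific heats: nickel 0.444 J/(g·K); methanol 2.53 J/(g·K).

Net heat exchanged in the isolated system is zero:
747×0.444×(T − 167) + 1070×2.53×(T − (-12.9)) = 0
331.67(T − 167) + 2707.1(T − (-12.9)) = 0
3038.8 T = 20467
T = 20467/3038.8 ≈ 6.74 °C

T_f ≈ 6.7 °C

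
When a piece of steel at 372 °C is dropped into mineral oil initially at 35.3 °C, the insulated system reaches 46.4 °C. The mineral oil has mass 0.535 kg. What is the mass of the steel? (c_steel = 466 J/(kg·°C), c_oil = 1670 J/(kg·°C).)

m ≈ 0.0654 kg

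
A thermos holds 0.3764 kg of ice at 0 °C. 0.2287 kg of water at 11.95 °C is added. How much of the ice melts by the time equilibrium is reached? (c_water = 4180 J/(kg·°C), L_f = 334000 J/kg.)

m_melted ≈ 0.0342 kg

Cooling the water to 0 °C releases 0.2287×4180×11.95 = 11424 J.
Melting all 0.3764 kg of ice would need 0.3764×334000 = 125718 J.
That's not enough to melt it all — equilibrium is at 0 °C with ice remaining.
Mass melted = 11424/334000 ≈ 0.0342 kg.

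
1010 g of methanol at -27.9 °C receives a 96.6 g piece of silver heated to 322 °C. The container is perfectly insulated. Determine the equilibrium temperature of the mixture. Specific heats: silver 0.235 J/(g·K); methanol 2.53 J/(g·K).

Let T be the final temperature. ΣQ_i = 0:
96.6×0.235×(T − 322) + 1010×2.53×(T − (-27.9)) = 0
22.7(T − 322) + 2555.3(T − (-27.9)) = 0
(22.7 + 2555.3) T = 22.7×322 + 2555.3×(-27.9)
T ≈ -24.82 °C

T_f ≈ -24.8 °C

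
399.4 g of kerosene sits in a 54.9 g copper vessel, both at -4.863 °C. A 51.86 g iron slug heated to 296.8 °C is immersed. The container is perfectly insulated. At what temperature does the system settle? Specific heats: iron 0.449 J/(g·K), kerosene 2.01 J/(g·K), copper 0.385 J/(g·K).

T_f ≈ 3.4 °C

Net heat exchanged in the isolated system is zero:
51.86·0.449·(T − 296.8) + 399.4·2.01·(T − (-4.863)) + 54.9·0.385·(T − (-4.863)) = 0
23.29(T − 296.8) + 802.79(T − (-4.863)) + 21.14(T − (-4.863)) = 0
(23.29 + 802.79 + 21.14) T = 23.29·296.8 + 802.79·(-4.863) + 21.14·(-4.863)
T = 2904.3/847.22 ≈ 3.43 °C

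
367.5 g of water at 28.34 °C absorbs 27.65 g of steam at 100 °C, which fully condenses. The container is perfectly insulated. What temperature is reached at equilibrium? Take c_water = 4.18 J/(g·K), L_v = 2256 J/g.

T_f ≈ 71.1 °C

Net heat exchanged in the isolated system is zero:
condense steam: −27.65×2256 = −62378; condensed water 100 °C→T: 115.58(T − 100); water warms: 367.5×4.18×(T − 28.34) = 1536.1(T − 28.34)
1651.7 T = 62378 + 11558 + 43534 = 117471
T ≈ 71.12 °C (< 100 °C, so full condensation is consistent).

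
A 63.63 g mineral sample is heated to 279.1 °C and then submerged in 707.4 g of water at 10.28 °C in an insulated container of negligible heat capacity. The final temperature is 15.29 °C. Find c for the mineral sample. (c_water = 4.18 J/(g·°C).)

c ≈ 0.883 J/(g·°C)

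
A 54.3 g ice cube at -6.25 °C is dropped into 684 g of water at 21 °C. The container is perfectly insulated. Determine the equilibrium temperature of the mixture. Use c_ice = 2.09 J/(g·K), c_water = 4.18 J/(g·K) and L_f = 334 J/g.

T_f ≈ 13.3 °C

Sum of m c ΔT and latent-heat terms is zero:
warm ice to 0 °C: 54.3×2.09×(0 − (-6.25)) = 709.29; melt ice: 54.3×334 = 18136; meltwater 0→T: 54.3×4.18×T = 226.97 T; water: 2859.1(T − 21)
3086.1 T = 60042 − 18845 = 41196
T ≈ 13.35 °C (positive, so assuming full melt was valid).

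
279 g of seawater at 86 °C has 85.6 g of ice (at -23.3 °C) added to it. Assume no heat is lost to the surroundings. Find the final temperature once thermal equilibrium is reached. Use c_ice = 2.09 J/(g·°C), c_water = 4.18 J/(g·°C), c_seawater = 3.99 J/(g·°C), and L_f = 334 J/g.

T_f ≈ 42.8 °C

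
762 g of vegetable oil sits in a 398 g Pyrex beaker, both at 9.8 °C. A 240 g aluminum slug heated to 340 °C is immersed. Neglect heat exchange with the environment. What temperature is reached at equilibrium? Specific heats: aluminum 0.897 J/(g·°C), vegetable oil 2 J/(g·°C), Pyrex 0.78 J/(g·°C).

T_f ≈ 44.5 °C

Conservation of energy gives ΣQ = 0:
240*0.897*(T − 340) + 762*2*(T − 9.8) + 398*0.78*(T − 9.8) = 0
2049.7 T = 91173
T = 91173 / 2049.7 = 44.5 °C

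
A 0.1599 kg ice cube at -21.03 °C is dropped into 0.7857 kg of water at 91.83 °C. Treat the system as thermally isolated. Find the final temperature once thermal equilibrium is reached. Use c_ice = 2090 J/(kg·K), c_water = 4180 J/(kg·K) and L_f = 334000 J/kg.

T_f ≈ 61.0 °C

Energy conservation, ΣQ = 0:
warm ice to 0 °C: 0.1599·2090·(0 − (-21.03)) = 7028; latent heat to melt: 0.1599·334000 = 53407; meltwater 0→T: 0.1599·4180·T = 668.38 T; water: 3284.2(T − 91.83)
3952.6 T = 301590 − 60435 = 241156
T ≈ 61.01 °C (positive, so assuming full melt was valid).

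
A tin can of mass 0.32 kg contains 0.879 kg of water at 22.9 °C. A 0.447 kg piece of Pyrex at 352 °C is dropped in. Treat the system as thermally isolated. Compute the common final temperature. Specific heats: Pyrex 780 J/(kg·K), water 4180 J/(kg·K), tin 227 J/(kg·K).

Taking heat into each body as positive, Σ m c ΔT = 0:
0.447*780*(T − 352) + 0.879*4180*(T − 22.9) + 0.32*227*(T − 22.9) = 0
4095.5 T = 208531
T ≈ 50.92 °C

T_f ≈ 50.9 °C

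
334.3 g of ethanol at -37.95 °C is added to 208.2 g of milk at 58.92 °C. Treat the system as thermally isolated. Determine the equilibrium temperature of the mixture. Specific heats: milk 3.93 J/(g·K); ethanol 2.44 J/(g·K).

T_f ≈ 10.6 °C

Set heat shed by the hot body equal to heat absorbed by the cold body:
208.2*3.93*(58.92 − T) = 334.3*2.44*(T − (-37.95))
818.23(58.92 − T) = 815.69(T − (-37.95))
1633.9 T = 17254  ⇒  T ≈ 10.56 °C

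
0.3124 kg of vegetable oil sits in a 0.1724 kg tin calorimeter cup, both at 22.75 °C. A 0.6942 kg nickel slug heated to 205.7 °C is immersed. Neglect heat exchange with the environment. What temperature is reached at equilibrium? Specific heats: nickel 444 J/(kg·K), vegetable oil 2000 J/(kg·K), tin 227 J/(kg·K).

Conservation of energy gives ΣQ = 0:
0.6942·444·(T − 205.7) + 0.3124·2000·(T − 22.75) + 0.1724·227·(T − 22.75) = 0
308.22(T − 205.7) + 624.8(T − 22.75) + 39.13(T − 22.75) = 0
972.16 T = 78506
T = 78506/972.16 ≈ 80.75 °C

T_f ≈ 80.8 °C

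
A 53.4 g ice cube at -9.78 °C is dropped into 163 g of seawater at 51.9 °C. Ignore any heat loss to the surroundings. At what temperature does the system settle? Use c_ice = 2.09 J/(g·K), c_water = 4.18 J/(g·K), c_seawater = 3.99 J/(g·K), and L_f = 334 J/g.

T_f ≈ 17.0 °C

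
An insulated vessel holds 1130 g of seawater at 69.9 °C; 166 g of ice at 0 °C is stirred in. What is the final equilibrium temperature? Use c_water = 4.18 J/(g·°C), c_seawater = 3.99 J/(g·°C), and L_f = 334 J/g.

Energy balance with sensible and latent terms:
latent heat to melt: 166·334 = 55444; meltwater 0→T: 166·4.18·T = 693.88 T; seawater cools: 1130·3.99·(T − 69.9) = 4508.7(T − 69.9)
5202.6 T = 315158 − 55444 = 259714
T ≈ 49.92 °C — above 0 °C, consistent with complete melting.

T_f ≈ 49.9 °C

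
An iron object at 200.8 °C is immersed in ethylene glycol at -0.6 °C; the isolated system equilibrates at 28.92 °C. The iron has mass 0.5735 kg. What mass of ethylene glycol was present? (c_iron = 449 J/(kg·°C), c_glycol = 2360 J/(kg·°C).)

Taking heat into each body as positive, Σ m c ΔT = 0:
0.5735×449×(28.92 − 200.8) + m×2360×(28.92 − (-0.6)) = 0
69667 m = 44259
m = 44259/69667 ≈ 0.6353 kg

m ≈ 0.635 kg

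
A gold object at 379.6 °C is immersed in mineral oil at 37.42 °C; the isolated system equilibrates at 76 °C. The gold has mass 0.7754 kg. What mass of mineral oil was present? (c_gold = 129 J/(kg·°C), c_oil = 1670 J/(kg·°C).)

m ≈ 0.471 kg

Heat lost by the gold = heat gained by the oil:
0.7754·129·(379.6 − 76) = m·1670·(76 − 37.42)
64429 m = 30368  ⇒  m ≈ 0.4713 kg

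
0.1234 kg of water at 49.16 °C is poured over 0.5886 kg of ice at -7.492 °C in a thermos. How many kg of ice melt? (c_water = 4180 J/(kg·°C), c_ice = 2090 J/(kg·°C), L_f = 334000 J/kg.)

Cooling the water to 0 °C releases 0.1234·4180·49.16 = 25357 J.
Of that, 0.5886·2090·7.492 = 9216.5 J goes to bring the ice to 0 °C, leaving 16141 J.
Fully melting the ice requires m_ice L_f = 0.5886·334000 = 196592 J.
Since 16141 < 196592 J, not all the ice melts; equilibrium is at 0 °C.
Mass melted = 16141/334000 ≈ 0.04833 kg.

m_melted ≈ 0.0483 kg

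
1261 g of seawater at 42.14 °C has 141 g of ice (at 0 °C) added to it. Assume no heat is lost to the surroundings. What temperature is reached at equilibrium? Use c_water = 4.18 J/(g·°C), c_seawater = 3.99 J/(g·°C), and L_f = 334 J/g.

Conservation of energy gives ΣQ = 0:
melt ice: 141×334 = 47094
  warm the meltwater: 589.38 T
  seawater cools: 1261×3.99×(T − 42.14) = 5031.4(T − 42.14)
5620.8 T = 212023 − 47094 = 164929
T ≈ 29.34 °C — above 0 °C, consistent with complete melting.

T_f ≈ 29.3 °C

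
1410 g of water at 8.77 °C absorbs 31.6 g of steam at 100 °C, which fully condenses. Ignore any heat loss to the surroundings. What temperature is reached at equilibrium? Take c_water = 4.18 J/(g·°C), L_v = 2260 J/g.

T_f ≈ 22.6 °C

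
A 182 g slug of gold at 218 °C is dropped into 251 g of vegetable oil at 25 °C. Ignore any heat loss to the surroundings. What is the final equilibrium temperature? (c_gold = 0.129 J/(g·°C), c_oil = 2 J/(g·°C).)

T_f ≈ 33.6 °C

Let T be the final temperature. ΣQ_i = 0:
182*0.129*(T − 218) + 251*2*(T − 25) = 0
23.48(T − 218) + 502(T − 25) = 0
(23.48 + 502) T = 23.48*218 + 502*25
T = 17668/525.48 ≈ 33.62 °C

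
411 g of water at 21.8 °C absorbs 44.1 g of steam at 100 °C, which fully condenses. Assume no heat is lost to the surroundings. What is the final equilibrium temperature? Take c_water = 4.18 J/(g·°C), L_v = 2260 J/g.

T_f ≈ 81.8 °C

Energy balance with sensible and latent terms:
condense steam: −44.1·2260 = −99666; condensate cools 100→T: 44.1·4.18·(T − 100) = 184.34(T − 100); water warms: 411·4.18·(T − 21.8) = 1718(T − 21.8)
1902.3 T = 99666 + 18434 + 37452 = 155552
T ≈ 81.77 °C, under the boiling point, so the assumption holds.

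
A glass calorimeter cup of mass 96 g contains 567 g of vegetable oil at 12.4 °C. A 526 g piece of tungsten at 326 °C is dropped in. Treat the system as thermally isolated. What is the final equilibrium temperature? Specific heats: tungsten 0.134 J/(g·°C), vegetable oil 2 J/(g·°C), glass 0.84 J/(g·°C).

T_f ≈ 29.6 °C

Energy conservation, ΣQ = 0:
526×0.134×(T − 326) + 567×2×(T − 12.4) + 96×0.84×(T − 12.4) = 0
70.48(T − 326) + 1134(T − 12.4) + 80.64(T − 12.4) = 0
1285.1 T = 38039
T = 38039 / 1285.1 = 29.6 °C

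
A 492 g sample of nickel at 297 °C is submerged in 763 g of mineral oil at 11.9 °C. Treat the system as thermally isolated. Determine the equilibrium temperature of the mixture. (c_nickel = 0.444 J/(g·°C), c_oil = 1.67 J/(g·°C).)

T_f ≈ 53.6 °C

Setting the total heat transfer to zero:
492×0.444×(T − 297) + 763×1.67×(T − 11.9) = 0
218.45(T − 297) + 1274.2(T − 11.9) = 0
1492.7 T = 80042
T = 80042 / 1492.7 = 53.6 °C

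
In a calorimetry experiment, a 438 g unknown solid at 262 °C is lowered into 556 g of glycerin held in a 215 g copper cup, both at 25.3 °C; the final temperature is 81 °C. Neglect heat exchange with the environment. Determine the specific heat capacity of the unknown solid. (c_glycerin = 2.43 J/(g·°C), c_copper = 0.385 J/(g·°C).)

c ≈ 1.01 J/(g·°C)

Net heat exchanged in the isolated system is zero:
438·c·(81 − 262) + 556·2.43·(81 − 25.3) + 215·0.385·(81 − 25.3) = 0
-79278 c = -79866
c = -79866/-79278 ≈ 1.007 J/(g·°C)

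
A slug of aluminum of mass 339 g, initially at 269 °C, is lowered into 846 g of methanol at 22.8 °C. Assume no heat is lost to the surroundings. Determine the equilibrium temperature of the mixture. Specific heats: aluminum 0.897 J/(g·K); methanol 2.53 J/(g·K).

T_f is the heat-capacity-weighted average of the initial temperatures:
T_f = (304.08×269 + 2140.4×22.8) / (304.08 + 2140.4)
    = 130599 / 2444.5 ≈ 53.43 °C

T_f ≈ 53.4 °C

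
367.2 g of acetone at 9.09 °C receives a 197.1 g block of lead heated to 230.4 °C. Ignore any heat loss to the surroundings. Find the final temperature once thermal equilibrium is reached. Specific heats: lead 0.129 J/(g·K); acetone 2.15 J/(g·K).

Let T be the final temperature. ΣQ_i = 0:
197.1×0.129×(T − 230.4) + 367.2×2.15×(T − 9.09) = 0
25.43(T − 230.4) + 789.48(T − 9.09) = 0
(25.43 + 789.48) T = 25.43×230.4 + 789.48×9.09
T ≈ 16.00 °C

T_f ≈ 16.0 °C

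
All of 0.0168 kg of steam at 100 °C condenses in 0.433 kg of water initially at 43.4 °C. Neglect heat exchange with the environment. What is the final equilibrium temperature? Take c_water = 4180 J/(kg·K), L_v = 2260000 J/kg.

T_f ≈ 65.7 °C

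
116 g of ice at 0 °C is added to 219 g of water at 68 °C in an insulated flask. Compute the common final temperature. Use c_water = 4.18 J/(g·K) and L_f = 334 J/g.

T_f ≈ 16.8 °C

Taking heat into each body as positive, Σ m c ΔT = 0:
latent heat to melt: 116·334 = 38744
  warm the meltwater: 484.88 T
  water: 915.42(T − 68)
1400.3 T = 62249 − 38744 = 23505
T ≈ 16.79 °C. Since T > 0 °C, the all-ice-melts assumption holds.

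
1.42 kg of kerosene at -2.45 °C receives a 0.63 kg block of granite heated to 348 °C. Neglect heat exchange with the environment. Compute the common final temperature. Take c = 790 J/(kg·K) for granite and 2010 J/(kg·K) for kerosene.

T_f ≈ 49.6 °C

T_f is the heat-capacity-weighted average of the initial temperatures:
T_f = (497.7·348 + 2854.2·(-2.45)) / (497.7 + 2854.2)
    = 166207 / 3351.9 ≈ 49.59 °C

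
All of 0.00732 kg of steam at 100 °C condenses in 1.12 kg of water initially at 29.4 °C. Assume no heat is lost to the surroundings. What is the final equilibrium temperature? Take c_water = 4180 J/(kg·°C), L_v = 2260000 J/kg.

T_f ≈ 33.4 °C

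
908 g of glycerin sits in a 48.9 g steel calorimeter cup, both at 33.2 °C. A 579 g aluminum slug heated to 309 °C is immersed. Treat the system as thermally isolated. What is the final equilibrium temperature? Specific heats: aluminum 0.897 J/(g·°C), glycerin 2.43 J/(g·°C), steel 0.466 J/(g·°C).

T_f ≈ 85.3 °C

Conservation of energy gives ΣQ = 0:
579·0.897·(T − 309) + 908·2.43·(T − 33.2) + 48.9·0.466·(T − 33.2) = 0
(519.36 + 2206.4 + 22.79) T = 519.36·309 + 2206.4·33.2 + 22.79·33.2
T ≈ 85.31 °C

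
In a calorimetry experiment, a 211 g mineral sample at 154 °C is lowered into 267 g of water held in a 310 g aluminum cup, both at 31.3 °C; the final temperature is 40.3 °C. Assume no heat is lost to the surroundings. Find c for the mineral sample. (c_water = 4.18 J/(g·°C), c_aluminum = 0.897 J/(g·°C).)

Taking heat into each body as positive, Σ m c ΔT = 0:
211×c×(40.3 − 154) + 267×4.18×(40.3 − 31.3) + 310×0.897×(40.3 − 31.3) = 0
-23991 c = -12547
c = -12547/-23991 ≈ 0.523 J/(g·°C)

c ≈ 0.523 J/(g·°C)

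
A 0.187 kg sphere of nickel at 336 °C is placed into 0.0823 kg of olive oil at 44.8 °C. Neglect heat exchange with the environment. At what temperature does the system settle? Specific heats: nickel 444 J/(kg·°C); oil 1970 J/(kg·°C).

T_f ≈ 143.4 °C

T_f = Σ m_i c_i T_i / Σ m_i c_i:
T_f = (83.03×336 + 162.13×44.8) / (83.03 + 162.13)
    = 35161 / 245.16 ≈ 143.42 °C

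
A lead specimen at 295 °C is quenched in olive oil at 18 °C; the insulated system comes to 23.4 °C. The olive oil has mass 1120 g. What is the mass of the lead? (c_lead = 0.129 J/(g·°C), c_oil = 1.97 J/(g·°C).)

Heat gained plus heat lost sum to zero:
m·0.129·(23.4 − 295) + 1120·1.97·(23.4 − 18) = 0
-35.04 m = -11915
m = -11915/-35.04 ≈ 340.1 g

m ≈ 340 g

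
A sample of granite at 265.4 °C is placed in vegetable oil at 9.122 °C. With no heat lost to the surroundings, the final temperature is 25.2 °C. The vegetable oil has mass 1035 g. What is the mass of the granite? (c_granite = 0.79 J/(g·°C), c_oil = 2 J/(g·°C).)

Heat gained plus heat lost sum to zero:
m·0.79·(25.2 − 265.4) + 1035·2·(25.2 − 9.122) = 0
-189.76 m = -33281
m = -33281/-189.76 ≈ 175.4 g

m ≈ 175 g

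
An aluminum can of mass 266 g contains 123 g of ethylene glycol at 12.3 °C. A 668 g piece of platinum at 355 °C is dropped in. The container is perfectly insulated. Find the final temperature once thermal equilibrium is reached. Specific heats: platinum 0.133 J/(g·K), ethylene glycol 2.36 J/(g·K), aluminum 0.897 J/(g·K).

T_f = Σ m_i c_i T_i / Σ m_i c_i:
T_f = (88.84×355 + 290.28×12.3 + 238.6×12.3) / (88.84 + 290.28 + 238.6)
    = 38045 / 617.73 ≈ 61.59 °C

T_f ≈ 61.6 °C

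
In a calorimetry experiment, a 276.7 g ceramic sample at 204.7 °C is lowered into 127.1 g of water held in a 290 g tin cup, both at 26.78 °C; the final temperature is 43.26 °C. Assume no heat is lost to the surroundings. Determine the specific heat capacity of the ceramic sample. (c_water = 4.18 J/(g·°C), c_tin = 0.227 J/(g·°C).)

Energy conservation, ΣQ = 0:
276.7·c·(43.26 − 204.7) + 127.1·4.18·(43.26 − 26.78) + 290·0.227·(43.26 − 26.78) = 0
-44670 c = -9840.3
c = -9840.3/-44670 ≈ 0.2203 J/(g·°C)

c ≈ 0.22 J/(g·°C)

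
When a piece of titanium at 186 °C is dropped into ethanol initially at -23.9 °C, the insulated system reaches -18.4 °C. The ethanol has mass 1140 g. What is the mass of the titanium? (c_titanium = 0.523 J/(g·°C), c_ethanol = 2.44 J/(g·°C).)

Taking heat into each body as positive, Σ m c ΔT = 0:
m×0.523×(-18.4 − 186) + 1140×2.44×(-18.4 − (-23.9)) = 0
-106.9 m = -15299
m = -15299/-106.9 ≈ 143.1 g

m ≈ 143 g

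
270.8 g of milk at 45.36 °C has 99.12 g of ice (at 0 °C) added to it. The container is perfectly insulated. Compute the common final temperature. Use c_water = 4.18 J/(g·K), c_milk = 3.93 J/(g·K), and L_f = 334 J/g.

T_f ≈ 10.3 °C

Net heat exchanged in the isolated system is zero:
fusion: m_ice L_f = 99.12×334 = 33106; warm the meltwater: 414.32 T; milk: 1064.2(T − 45.36)
1478.6 T = 48274 − 33106 = 15168
T ≈ 10.26 °C (positive, so assuming full melt was valid).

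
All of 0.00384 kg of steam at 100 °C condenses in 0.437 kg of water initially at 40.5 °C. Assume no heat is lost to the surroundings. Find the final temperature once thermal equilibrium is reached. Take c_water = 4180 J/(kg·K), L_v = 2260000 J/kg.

T_f ≈ 45.7 °C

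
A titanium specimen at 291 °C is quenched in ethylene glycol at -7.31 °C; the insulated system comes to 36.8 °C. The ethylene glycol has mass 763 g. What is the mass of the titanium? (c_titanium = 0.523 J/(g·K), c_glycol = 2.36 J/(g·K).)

Energy conservation, ΣQ = 0:
m×0.523×(36.8 − 291) + 763×2.36×(36.8 − (-7.31)) = 0
-132.95 m = -79428
m = -79428/-132.95 ≈ 597.4 g

m ≈ 597 g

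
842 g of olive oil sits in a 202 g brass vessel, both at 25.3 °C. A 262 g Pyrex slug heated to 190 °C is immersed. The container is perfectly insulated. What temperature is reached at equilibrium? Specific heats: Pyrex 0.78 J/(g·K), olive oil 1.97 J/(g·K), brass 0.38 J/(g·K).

Let T be the final temperature. ΣQ_i = 0:
262×0.78×(T − 190) + 842×1.97×(T − 25.3) + 202×0.38×(T − 25.3) = 0
204.36(T − 190) + 1658.7(T − 25.3) + 76.76(T − 25.3) = 0
1939.9 T = 82737
T ≈ 42.65 °C

T_f ≈ 42.7 °C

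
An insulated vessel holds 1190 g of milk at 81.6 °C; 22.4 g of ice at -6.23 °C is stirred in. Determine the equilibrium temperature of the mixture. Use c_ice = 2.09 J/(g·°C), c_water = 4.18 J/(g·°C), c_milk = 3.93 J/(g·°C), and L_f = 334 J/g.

T_f ≈ 78.4 °C

Heat gained plus heat lost sum to zero:
ice -6.23→0 °C: 22.4×2.09×6.23 = 291.66; latent heat to melt: 22.4×334 = 7481.6; meltwater 0→T: 22.4×4.18×T = 93.63 T; milk cools: 1190×3.93×(T − 81.6) = 4676.7(T − 81.6)
4770.3 T = 381619 − 7773.3 = 373845
T ≈ 78.37 °C. Since T > 0 °C, the all-ice-melts assumption holds.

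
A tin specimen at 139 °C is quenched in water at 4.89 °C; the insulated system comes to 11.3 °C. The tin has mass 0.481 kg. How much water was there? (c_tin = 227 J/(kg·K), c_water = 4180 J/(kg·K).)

Energy conservation, ΣQ = 0:
0.481·227·(11.3 − 139) + m·4180·(11.3 − 4.89) = 0
26794 m = 13943
m = 13943/26794 ≈ 0.5204 kg

m ≈ 0.52 kg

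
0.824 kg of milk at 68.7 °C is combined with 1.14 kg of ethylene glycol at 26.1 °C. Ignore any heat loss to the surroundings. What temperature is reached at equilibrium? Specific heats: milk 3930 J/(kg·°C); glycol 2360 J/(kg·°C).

T_f ≈ 49.4 °C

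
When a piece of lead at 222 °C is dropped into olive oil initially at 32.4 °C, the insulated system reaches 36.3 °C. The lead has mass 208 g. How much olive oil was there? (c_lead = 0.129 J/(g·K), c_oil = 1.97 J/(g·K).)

m ≈ 649 g

Heat lost by the lead = heat gained by the oil:
208·0.129·(222 − 36.3) = m·1.97·(36.3 − 32.4)
7.683 m = 4982.7  ⇒  m ≈ 648.5 g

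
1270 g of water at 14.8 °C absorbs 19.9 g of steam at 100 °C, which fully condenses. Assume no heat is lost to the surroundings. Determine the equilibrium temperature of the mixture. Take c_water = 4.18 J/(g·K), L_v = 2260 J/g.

Sum of m c ΔT and latent-heat terms is zero:
condense steam: −19.9×2260 = −44974; condensate cools 100→T: 19.9×4.18×(T − 100) = 83.18(T − 100); water warms: 1270×4.18×(T − 14.8) = 5308.6(T − 14.8)
5391.8 T = 44974 + 8318.2 + 78567 = 131859
T ≈ 24.46 °C, under the boiling point, so the assumption holds.

T_f ≈ 24.5 °C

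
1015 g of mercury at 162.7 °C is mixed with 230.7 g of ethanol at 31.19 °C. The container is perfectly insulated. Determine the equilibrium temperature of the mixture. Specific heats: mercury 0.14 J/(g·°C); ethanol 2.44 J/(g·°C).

T_f ≈ 57.7 °C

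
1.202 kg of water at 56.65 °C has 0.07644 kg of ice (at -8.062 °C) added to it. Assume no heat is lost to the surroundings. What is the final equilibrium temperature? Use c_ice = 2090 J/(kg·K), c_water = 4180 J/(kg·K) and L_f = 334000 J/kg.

T_f ≈ 48.2 °C

Energy balance with sensible and latent terms:
ice -8.062→0 °C: 0.07644·2090·8.062 = 1288
  melt ice: 0.07644·334000 = 25531
  meltwater 0→T: 0.07644·4180·T = 319.52 T
  water cools: 1.202·4180·(T − 56.65) = 5024.4(T − 56.65)
5343.9 T = 284630 − 26819 = 257811
T ≈ 48.24 °C. Since T > 0 °C, the all-ice-melts assumption holds.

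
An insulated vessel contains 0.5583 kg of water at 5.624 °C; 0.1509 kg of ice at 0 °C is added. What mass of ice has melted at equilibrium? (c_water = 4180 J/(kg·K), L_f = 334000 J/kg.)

m_melted ≈ 0.0393 kg

Heat available from the water dropping to 0 °C: 0.5583×4180×5.624 = 13125 J.
Melting all 0.1509 kg of ice would need 0.1509×334000 = 50401 J.
13125 J < 50401 J, so only part of the ice melts and the system sits at 0 °C.
Mass melted = 13125/334000 ≈ 0.0393 kg.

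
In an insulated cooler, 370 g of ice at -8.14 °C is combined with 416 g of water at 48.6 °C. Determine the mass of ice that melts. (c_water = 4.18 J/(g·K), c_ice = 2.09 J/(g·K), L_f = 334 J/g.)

Heat available from the water dropping to 0 °C: 416×4.18×48.6 = 84510 J.
Of that, 370×2.09×8.14 = 6294.7 J goes to bring the ice to 0 °C, leaving 78215 J.
Melting all 370 g of ice would need 370×334 = 123580 J.
That's not enough to melt it all — equilibrium is at 0 °C with ice remaining.
m_melt = 78215 / L_f = 234.2 g.

m_melted ≈ 234 g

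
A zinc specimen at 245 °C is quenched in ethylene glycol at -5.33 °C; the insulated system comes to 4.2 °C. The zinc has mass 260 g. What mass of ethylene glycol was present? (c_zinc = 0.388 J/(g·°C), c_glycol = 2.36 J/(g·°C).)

Heat gained plus heat lost sum to zero:
260×0.388×(4.2 − 245) + m×2.36×(4.2 − (-5.33)) = 0
22.49 m = 24292
m = 24292/22.49 ≈ 1080 g

m ≈ 1080 g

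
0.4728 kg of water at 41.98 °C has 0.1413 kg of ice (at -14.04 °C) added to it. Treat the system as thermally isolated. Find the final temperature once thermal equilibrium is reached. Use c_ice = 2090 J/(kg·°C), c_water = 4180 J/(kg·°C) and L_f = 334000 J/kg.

Conservation of energy gives ΣQ = 0:
warm ice to 0 °C: 0.1413×2090×(0 − (-14.04)) = 4146.3
  latent heat to melt: 0.1413×334000 = 47194
  meltwater 0→T: 0.1413×4180×T = 590.63 T
  water cools: 0.4728×4180×(T − 41.98) = 1976.3(T − 41.98)
2566.9 T = 82965 − 51340 = 31625
T ≈ 12.32 °C — above 0 °C, consistent with complete melting.

T_f ≈ 12.3 °C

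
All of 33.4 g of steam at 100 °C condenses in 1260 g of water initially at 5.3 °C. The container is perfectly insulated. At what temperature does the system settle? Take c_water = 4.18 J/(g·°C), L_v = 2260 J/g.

Let T be the final temperature. ΣQ_i = 0:
condense steam: −33.4·2260 = −75484; condensate cools 100→T: 33.4·4.18·(T − 100) = 139.61(T − 100); water warms: 1260·4.18·(T − 5.3) = 5266.8(T − 5.3)
5406.4 T = 75484 + 13961 + 27914 = 117359
T ≈ 21.71 °C (< 100 °C, so full condensation is consistent).

T_f ≈ 21.7 °C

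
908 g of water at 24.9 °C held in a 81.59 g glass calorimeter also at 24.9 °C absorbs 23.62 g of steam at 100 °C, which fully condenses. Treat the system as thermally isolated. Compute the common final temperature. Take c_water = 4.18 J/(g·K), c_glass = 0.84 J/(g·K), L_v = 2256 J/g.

Let T be the final temperature. ΣQ_i = 0:
latent heat released on condensation: 23.62×2256 = 53287; condensate cools 100→T: 23.62×4.18×(T − 100) = 98.73(T − 100); water warms: 908×4.18×(T − 24.9) = 3795.4(T − 24.9); glass cup: 81.59×0.84×(T − 24.9) = 68.54(T − 24.9)
3962.7 T = 53287 + 9873.2 + 96213 = 159373
T ≈ 40.22 °C (< 100 °C, so full condensation is consistent).

T_f ≈ 40.2 °C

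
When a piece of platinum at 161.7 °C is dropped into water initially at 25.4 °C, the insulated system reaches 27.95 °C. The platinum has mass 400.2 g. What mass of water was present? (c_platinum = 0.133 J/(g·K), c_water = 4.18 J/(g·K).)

m ≈ 668 g

Conservation of energy gives ΣQ = 0:
400.2×0.133×(27.95 − 161.7) + m×4.18×(27.95 − 25.4) = 0
10.66 m = 7119.1
m = 7119.1/10.66 ≈ 667.9 g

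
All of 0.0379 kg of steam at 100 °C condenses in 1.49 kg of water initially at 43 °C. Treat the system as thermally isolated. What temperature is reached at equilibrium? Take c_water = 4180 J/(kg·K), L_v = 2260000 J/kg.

Setting the total heat transfer to zero:
latent heat released on condensation: 0.0379×2260000 = 85654
  condensed water 100 °C→T: 158.42(T − 100)
  original water: 6228.2(T − 43)
6386.6 T = 85654 + 15842 + 267813 = 369309
T ≈ 57.83 °C — below 100 °C, confirming all the steam condensed.

T_f ≈ 57.8 °C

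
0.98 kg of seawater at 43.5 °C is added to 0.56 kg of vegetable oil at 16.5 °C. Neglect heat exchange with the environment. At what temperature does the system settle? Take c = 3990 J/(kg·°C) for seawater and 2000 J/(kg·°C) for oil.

T_f ≈ 37.5 °C

Heat gained plus heat lost sum to zero:
0.98·3990·(T − 43.5) + 0.56·2000·(T − 16.5) = 0
5030.2 T = 188574
T ≈ 37.49 °C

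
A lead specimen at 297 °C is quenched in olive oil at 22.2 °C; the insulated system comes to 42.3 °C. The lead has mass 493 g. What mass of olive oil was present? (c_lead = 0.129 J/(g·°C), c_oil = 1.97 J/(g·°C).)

m ≈ 409 g

Taking heat into each body as positive, Σ m c ΔT = 0:
493×0.129×(42.3 − 297) + m×1.97×(42.3 − 22.2) = 0
39.6 m = 16198
m = 16198/39.6 ≈ 409.1 g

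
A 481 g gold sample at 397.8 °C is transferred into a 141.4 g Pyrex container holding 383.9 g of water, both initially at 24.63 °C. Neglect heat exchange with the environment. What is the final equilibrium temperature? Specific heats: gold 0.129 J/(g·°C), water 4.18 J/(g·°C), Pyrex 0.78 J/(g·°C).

T_f ≈ 37.7 °C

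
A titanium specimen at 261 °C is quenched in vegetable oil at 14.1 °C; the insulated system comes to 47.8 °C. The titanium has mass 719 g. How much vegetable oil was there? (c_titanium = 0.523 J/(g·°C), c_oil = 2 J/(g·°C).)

|Q_titanium| = |Q_oil|:
719×0.523×(261 − 47.8) = m×2×(47.8 − 14.1)
67.4 m = 80171  ⇒  m ≈ 1189 g

m ≈ 1190 g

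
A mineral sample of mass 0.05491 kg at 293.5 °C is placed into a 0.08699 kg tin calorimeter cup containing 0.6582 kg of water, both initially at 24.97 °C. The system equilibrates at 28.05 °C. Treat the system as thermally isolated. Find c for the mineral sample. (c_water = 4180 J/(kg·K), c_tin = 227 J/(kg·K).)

Conservation of energy gives ΣQ = 0:
0.05491×c×(28.05 − 293.5) + 0.6582×4180×(28.05 − 24.97) + 0.08699×227×(28.05 − 24.97) = 0
-14.58 c = -8534.8
c = -8534.8/-14.58 ≈ 585.5 J/(kg·K)

c ≈ 586 J/(kg·K)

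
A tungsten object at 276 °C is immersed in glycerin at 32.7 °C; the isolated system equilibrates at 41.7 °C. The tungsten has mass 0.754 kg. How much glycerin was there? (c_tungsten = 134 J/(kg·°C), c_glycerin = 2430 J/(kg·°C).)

m ≈ 1.08 kg

|Q_tungsten| = |Q_glycerin|:
0.754·134·(276 − 41.7) = m·2430·(41.7 − 32.7)
21870 m = 23673  ⇒  m ≈ 1.082 kg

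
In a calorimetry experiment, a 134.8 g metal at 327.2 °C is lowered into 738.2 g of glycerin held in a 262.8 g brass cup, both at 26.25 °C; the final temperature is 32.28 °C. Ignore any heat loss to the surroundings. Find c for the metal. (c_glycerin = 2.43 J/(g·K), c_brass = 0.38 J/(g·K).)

Setting the total heat transfer to zero:
134.8·c·(32.28 − 327.2) + 738.2·2.43·(32.28 − 26.25) + 262.8·0.38·(32.28 − 26.25) = 0
-39755 c = -11419
c = -11419/-39755 ≈ 0.2872 J/(g·K)

c ≈ 0.287 J/(g·K)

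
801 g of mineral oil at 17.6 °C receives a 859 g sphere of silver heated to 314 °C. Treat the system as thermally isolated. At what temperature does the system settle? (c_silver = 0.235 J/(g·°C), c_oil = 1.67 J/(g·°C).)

T_f ≈ 56.5 °C

Net heat exchanged in the isolated system is zero:
859·0.235·(T − 314) + 801·1.67·(T − 17.6) = 0
201.86(T − 314) + 1337.7(T − 17.6) = 0
1539.5 T = 86929
T = 86929 / 1539.5 = 56.5 °C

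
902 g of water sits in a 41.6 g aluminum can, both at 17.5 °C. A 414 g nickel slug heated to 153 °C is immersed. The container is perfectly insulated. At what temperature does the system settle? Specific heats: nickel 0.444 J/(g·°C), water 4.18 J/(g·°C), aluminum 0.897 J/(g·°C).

T_f ≈ 23.7 °C

Let T be the final temperature. ΣQ_i = 0:
414*0.444*(T − 153) + 902*4.18*(T − 17.5) + 41.6*0.897*(T − 17.5) = 0
183.82(T − 153) + 3770.4(T − 17.5) + 37.32(T − 17.5) = 0
(183.82 + 3770.4 + 37.32) T = 183.82*153 + 3770.4*17.5 + 37.32*17.5
T = 94758 / 3991.5 = 23.7 °C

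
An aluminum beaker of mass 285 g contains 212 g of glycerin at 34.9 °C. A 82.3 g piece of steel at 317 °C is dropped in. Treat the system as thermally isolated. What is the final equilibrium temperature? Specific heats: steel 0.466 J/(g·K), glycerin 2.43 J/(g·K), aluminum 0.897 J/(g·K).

T_f ≈ 48.3 °C

Setting the total heat transfer to zero:
82.3×0.466×(T − 317) + 212×2.43×(T − 34.9) + 285×0.897×(T − 34.9) = 0
38.35(T − 317) + 515.16(T − 34.9) + 255.65(T − 34.9) = 0
809.16 T = 39059
T = 39059 / 809.16 = 48.3 °C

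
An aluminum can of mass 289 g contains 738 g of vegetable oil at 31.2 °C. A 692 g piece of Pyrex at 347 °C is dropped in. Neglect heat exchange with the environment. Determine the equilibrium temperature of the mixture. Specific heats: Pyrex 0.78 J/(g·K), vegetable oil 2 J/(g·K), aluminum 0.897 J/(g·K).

T_f ≈ 106.1 °C

T_f = Σ m_i c_i T_i / Σ m_i c_i:
T_f = (539.76*347 + 1476*31.2 + 259.23*31.2) / (539.76 + 1476 + 259.23)
    = 241436 / 2275 ≈ 106.13 °C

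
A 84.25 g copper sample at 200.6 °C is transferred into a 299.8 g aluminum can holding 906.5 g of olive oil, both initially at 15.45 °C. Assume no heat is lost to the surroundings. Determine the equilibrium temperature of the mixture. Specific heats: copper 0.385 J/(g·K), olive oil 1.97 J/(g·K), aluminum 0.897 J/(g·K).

T_f is the heat-capacity-weighted average of the initial temperatures:
T_f = (32.44·200.6 + 1785.8·15.45 + 268.92·15.45) / (32.44 + 1785.8 + 268.92)
    = 38252 / 2087.2 ≈ 18.33 °C

T_f ≈ 18.3 °C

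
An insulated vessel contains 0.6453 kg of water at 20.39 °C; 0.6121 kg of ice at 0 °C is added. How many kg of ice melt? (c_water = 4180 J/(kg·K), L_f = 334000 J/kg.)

Cooling the water to 0 °C releases 0.6453·4180·20.39 = 54999 J.
To melt every bit of ice: 0.6121·334000 = 204441 J.
Since 54999 < 204441 J, not all the ice melts; equilibrium is at 0 °C.
Mass melted = 54999/334000 ≈ 0.1647 kg.

m_melted ≈ 0.165 kg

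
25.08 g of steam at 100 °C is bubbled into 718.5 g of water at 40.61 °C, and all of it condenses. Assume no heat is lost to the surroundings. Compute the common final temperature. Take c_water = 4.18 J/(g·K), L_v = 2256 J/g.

Setting the total heat transfer to zero:
steam→water at 100 °C releases m L_v = 25.08·2256 = 56580; condensate cools 100→T: 25.08·4.18·(T − 100) = 104.83(T − 100); water warms: 718.5·4.18·(T − 40.61) = 3003.3(T − 40.61)
3108.2 T = 56580 + 10483 + 121965 = 189029
T ≈ 60.82 °C (< 100 °C, so full condensation is consistent).

T_f ≈ 60.8 °C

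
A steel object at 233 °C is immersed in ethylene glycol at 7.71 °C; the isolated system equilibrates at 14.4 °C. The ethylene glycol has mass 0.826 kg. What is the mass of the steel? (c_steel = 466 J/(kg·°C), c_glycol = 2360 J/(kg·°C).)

Let T be the final temperature. ΣQ_i = 0:
m·466·(14.4 − 233) + 0.826·2360·(14.4 − 7.71) = 0
-101868 m = -13041
m = -13041/-101868 ≈ 0.128 kg

m ≈ 0.128 kg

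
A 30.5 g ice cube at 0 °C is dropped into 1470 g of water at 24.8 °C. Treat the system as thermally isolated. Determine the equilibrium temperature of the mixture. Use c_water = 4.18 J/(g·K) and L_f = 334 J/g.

T_f ≈ 22.7 °C

Setting the total heat transfer to zero:
latent heat to melt: 30.5×334 = 10187
  meltwater 0→T: 30.5×4.18×T = 127.49 T
  water: 6144.6(T − 24.8)
6272.1 T = 152386 − 10187 = 142199
T ≈ 22.67 °C (positive, so assuming full melt was valid).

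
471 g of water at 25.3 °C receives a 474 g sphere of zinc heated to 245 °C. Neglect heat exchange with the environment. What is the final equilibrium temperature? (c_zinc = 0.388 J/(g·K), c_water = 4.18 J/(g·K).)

T_f is the heat-capacity-weighted average of the initial temperatures:
T_f = (183.91·245 + 1968.8·25.3) / (183.91 + 1968.8)
    = 94869 / 2152.7 ≈ 44.07 °C

T_f ≈ 44.1 °C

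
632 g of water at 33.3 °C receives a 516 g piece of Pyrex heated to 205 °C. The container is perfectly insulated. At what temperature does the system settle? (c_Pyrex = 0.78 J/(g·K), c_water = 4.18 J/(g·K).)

T_f ≈ 56.0 °C

T_f = Σ m_i c_i T_i / Σ m_i c_i:
T_f = (402.48*205 + 2641.8*33.3) / (402.48 + 2641.8)
    = 170479 / 3044.2 ≈ 56.00 °C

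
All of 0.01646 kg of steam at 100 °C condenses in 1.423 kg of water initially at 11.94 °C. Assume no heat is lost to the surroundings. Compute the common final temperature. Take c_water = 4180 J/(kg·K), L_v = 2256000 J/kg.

T_f ≈ 19.1 °C

Conservation of energy gives ΣQ = 0:
latent heat released on condensation: 0.01646×2256000 = 37134; condensate cools 100→T: 0.01646×4180×(T − 100) = 68.8(T − 100); original water: 5948.1(T − 11.94)
6016.9 T = 37134 + 6880.3 + 71021 = 115035
T ≈ 19.12 °C (< 100 °C, so full condensation is consistent).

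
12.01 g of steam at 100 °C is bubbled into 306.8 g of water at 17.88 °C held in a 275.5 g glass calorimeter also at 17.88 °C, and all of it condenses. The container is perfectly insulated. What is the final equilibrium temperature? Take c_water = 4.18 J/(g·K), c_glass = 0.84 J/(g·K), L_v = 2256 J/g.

T_f ≈ 37.8 °C

Energy conservation, ΣQ = 0:
steam→water at 100 °C releases m L_v = 12.01·2256 = 27095; condensate cools 100→T: 12.01·4.18·(T − 100) = 50.2(T − 100); water warms: 306.8·4.18·(T − 17.88) = 1282.4(T − 17.88); cup: 231.42(T − 17.88)
1564 T = 27095 + 5020.2 + 27068 = 59182
T ≈ 37.84 °C (< 100 °C, so full condensation is consistent).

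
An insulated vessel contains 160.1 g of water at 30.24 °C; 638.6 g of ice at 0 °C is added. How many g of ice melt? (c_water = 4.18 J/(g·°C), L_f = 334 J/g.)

m_melted ≈ 60.6 g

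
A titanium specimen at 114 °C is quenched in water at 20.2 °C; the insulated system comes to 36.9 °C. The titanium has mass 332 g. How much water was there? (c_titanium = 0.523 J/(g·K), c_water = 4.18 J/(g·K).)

m ≈ 192 g

Heat lost by the titanium = heat gained by the water:
332×0.523×(114 − 36.9) = m×4.18×(36.9 − 20.2)
69.81 m = 13387  ⇒  m ≈ 191.8 g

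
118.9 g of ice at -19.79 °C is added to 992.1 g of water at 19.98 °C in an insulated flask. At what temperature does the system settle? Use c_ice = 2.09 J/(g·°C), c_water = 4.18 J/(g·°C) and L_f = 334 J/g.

Net heat exchanged in the isolated system is zero:
ice -19.79→0 °C: 118.9·2.09·19.79 = 4917.8; latent heat to melt: 118.9·334 = 39713; warm the meltwater: 497 T; water: 4147(T − 19.98)
4644 T = 82857 − 44630 = 38226
T ≈ 8.23 °C. Since T > 0 °C, the all-ice-melts assumption holds.

T_f ≈ 8.2 °C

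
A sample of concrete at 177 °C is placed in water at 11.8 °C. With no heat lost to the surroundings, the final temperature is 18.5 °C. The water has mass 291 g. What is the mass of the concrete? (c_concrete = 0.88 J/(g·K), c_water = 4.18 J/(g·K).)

Net heat exchanged in the isolated system is zero:
m·0.88·(18.5 − 177) + 291·4.18·(18.5 − 11.8) = 0
-139.48 m = -8149.7
m = -8149.7/-139.48 ≈ 58.43 g

m ≈ 58.4 g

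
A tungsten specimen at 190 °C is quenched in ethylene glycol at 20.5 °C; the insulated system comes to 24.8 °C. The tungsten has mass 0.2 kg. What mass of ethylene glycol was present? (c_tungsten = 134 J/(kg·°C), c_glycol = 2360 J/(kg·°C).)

Let T be the final temperature. ΣQ_i = 0:
0.2×134×(24.8 − 190) + m×2360×(24.8 − 20.5) = 0
10148 m = 4427.4
m = 4427.4/10148 ≈ 0.4363 kg

m ≈ 0.436 kg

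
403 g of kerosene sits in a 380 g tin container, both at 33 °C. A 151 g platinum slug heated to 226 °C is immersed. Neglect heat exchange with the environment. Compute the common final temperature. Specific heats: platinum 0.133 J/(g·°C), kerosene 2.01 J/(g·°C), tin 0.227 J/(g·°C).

T_f = Σ m_i c_i T_i / Σ m_i c_i:
T_f = (20.08*226 + 810.03*33 + 86.26*33) / (20.08 + 810.03 + 86.26)
    = 34116 / 916.37 ≈ 37.23 °C

T_f ≈ 37.2 °C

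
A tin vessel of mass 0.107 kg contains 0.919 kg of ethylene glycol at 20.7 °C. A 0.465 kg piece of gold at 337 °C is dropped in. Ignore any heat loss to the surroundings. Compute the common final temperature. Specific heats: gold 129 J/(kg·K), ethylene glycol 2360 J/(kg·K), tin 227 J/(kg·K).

T_f ≈ 29.1 °C

T_f is the heat-capacity-weighted average of the initial temperatures:
T_f = (59.99·337 + 2168.8·20.7 + 24.29·20.7) / (59.99 + 2168.8 + 24.29)
    = 65613 / 2253.1 ≈ 29.12 °C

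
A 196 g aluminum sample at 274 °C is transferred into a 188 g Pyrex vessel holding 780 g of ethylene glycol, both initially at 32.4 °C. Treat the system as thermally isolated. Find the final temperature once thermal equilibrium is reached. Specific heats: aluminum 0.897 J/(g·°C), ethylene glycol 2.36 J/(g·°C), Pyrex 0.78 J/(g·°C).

Setting the total heat transfer to zero:
196×0.897×(T − 274) + 780×2.36×(T − 32.4) + 188×0.78×(T − 32.4) = 0
175.81(T − 274) + 1840.8(T − 32.4) + 146.64(T − 32.4) = 0
(175.81 + 1840.8 + 146.64) T = 175.81×274 + 1840.8×32.4 + 146.64×32.4
T = 112566/2163.3 ≈ 52.04 °C

T_f ≈ 52.0 °C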